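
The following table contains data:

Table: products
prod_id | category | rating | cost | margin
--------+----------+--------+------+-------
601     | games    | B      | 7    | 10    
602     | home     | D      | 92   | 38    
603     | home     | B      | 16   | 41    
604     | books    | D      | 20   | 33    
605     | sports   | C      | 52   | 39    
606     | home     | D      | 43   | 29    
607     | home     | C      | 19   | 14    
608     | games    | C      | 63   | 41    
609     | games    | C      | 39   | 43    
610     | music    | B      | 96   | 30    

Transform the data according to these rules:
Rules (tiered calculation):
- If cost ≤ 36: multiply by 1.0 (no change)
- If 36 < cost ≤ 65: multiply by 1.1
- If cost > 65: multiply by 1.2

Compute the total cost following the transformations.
504.3

Step 1: Tier 1 (cost ≤ 36): 4 records, sum = 62 × 1.0 = 62.0
Step 2: Tier 2 (36 < cost ≤ 65): 4 records, sum = 197 × 1.1 = 216.7
Step 3: Tier 3 (cost > 65): 2 records, sum = 188 × 1.2 = 225.6
Step 4: Final sum = 62.0 + 216.7 + 225.6 = 504.3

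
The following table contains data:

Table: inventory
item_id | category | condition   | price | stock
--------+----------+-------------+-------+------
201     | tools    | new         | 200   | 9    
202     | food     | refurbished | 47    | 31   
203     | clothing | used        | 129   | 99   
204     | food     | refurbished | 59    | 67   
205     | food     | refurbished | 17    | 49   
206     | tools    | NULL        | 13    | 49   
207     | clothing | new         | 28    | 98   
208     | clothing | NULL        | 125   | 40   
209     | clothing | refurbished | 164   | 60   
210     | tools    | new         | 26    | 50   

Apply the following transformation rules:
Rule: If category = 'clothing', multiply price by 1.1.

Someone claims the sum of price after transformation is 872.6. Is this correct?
No, the correct result is 852.6.

Step 1: Calculate the correct sum after transformation
Step 2: Apply multiplier 1.1 to records where category = 'clothing'
Step 3: Correct result = 852.6
Step 4: Claimed result = 872.6
Step 5: 852.6 ≠ 872.6
Conclusion: The claimed result is incorrect. The correct answer is 852.6.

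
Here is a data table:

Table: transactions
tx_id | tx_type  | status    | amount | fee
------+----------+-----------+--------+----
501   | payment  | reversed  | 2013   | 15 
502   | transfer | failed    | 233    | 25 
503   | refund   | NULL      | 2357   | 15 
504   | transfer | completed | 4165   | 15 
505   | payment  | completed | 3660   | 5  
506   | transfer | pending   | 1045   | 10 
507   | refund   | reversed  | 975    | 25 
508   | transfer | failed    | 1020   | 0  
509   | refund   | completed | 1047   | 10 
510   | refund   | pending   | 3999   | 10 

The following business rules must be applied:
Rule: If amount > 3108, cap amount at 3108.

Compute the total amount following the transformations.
18014

Step 1: 3 records have amount > 3108
Step 2: These records originally summed to 11824
Step 3: After capping: 3 × 3108 = 9324
Step 4: Unaffected records sum: 8690
Step 5: Final sum = 9324 + 8690 = 18014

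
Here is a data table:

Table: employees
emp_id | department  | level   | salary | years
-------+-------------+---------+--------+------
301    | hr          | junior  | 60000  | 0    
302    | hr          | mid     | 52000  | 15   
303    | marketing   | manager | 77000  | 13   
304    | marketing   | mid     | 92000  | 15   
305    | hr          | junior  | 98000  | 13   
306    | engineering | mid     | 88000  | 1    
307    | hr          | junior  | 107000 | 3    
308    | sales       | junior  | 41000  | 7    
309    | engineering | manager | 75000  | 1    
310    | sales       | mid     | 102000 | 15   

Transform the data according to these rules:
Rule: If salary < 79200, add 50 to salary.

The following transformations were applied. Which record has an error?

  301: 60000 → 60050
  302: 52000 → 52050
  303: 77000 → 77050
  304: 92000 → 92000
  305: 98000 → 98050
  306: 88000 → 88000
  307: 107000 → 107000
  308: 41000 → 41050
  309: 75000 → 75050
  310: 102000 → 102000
Record 305 has an error. The correct transformed value should be 98000, not 98050.

Step 1: Check each record against the rule
Step 2: Record 305 has salary = 98000
Step 3: Since 98000 >= 79200, the bonus should not have been applied
Step 4: Correct value = 98000, but claimed value = 98050
Conclusion: Record 305 has the error.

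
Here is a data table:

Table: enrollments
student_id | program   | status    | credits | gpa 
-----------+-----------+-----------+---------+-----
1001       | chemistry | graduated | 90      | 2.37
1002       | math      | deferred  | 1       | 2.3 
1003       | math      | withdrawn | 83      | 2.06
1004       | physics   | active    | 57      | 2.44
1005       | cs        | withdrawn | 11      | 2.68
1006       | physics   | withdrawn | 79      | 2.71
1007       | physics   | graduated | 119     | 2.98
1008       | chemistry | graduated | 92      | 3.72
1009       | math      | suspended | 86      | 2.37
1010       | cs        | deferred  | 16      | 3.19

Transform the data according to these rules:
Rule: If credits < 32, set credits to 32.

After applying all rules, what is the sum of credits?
702

Step 1: 3 records have credits < 32
Step 2: These records originally summed to 28
Step 3: After setting to minimum: 3 × 32 = 96
Step 4: Unaffected records sum: 606
Step 5: Final sum = 96 + 606 = 702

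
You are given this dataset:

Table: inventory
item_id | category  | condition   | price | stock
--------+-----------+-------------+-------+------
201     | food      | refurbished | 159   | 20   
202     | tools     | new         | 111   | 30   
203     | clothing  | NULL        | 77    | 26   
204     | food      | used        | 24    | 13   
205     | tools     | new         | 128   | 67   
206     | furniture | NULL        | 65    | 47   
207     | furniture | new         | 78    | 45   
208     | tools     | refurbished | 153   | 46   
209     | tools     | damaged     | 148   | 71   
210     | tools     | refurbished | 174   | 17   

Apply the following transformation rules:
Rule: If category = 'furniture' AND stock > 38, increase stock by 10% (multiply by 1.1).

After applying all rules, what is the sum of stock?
391.2

Step 1: Find records where category = 'furniture' AND stock > 38
Step 2: 2 records match, summing to 92
Step 3: After multiplier: 92 × 1.1 = 101.2
Step 4: Unaffected records sum: 290
Step 5: Final sum = 101.2 + 290 = 391.2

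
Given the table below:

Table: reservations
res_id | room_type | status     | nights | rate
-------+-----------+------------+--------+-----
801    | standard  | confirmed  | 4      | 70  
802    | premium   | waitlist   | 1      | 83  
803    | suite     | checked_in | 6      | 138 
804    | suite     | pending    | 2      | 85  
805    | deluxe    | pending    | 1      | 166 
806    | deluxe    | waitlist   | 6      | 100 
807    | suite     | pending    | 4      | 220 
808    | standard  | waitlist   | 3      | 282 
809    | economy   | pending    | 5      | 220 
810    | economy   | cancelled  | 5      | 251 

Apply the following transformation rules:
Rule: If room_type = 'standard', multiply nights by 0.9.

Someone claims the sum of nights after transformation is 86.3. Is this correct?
No, the correct result is 36.3.

Step 1: Calculate the correct sum after transformation
Step 2: Apply multiplier 0.9 to records where room_type = 'standard'
Step 3: Correct result = 36.3
Step 4: Claimed result = 86.3
Step 5: 36.3 ≠ 86.3
Conclusion: The claimed result is incorrect. The correct answer is 36.3.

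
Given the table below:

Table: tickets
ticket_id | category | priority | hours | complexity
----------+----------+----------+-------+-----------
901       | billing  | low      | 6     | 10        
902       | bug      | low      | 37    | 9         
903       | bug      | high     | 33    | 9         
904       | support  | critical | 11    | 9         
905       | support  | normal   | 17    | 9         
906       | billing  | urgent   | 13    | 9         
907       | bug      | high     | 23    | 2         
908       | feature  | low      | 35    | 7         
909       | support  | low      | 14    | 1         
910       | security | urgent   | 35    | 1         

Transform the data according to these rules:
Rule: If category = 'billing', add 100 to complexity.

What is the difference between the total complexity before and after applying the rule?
200

Step 1: Original sum of complexity = 66
Step 2: 2 records have category = 'billing'
Step 3: Each affected record changes by 100
Step 4: Total change = 2 × 100 = 200
Step 5: New sum = 66 + 200 = 266
Step 6: Difference = |266 - 66| = 200
        (Sum increased by 200)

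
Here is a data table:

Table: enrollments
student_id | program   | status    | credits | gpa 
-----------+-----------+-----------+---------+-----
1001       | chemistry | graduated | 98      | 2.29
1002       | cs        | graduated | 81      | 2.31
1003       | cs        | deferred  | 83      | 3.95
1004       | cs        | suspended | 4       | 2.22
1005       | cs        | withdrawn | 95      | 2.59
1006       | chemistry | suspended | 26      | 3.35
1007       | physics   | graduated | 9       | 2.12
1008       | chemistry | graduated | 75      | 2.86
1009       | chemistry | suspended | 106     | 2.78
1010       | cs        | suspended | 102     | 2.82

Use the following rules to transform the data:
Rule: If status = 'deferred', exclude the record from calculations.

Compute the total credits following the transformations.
596

Step 1: Identify records where status = 'deferred'
Step 2: The excluded records sum to 83
Step 3: Original total credits = 679
Step 4: Remaining total = 679 - 83 = 596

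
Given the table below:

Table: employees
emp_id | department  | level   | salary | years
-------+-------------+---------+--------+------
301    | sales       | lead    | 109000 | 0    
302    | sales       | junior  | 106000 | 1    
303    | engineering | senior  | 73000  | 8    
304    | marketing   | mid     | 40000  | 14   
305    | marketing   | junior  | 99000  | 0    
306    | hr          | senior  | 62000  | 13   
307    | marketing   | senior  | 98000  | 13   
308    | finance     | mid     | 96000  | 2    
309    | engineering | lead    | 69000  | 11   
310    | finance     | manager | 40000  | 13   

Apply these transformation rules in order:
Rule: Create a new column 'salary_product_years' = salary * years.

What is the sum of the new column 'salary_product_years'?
4801000

Step 1: For each record, compute salary * years
Example calculations:
  109000 * 0 = 0
  106000 * 1 = 106000
  73000 * 8 = 584000
  ...
Step 2: Sum all derived values
Step 3: Total = 4801000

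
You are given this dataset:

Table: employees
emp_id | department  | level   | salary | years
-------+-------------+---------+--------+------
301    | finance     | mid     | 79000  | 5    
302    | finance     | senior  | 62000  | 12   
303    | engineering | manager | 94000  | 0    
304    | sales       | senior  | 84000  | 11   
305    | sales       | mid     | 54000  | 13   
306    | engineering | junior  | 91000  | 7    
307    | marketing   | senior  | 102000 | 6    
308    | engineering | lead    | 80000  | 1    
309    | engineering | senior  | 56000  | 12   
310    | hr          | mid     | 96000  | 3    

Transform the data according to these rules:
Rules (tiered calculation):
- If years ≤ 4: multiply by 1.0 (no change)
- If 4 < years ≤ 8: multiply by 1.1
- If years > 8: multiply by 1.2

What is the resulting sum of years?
81.4

Step 1: Tier 1 (years ≤ 4): 3 records, sum = 4 × 1.0 = 4.0
Step 2: Tier 2 (4 < years ≤ 8): 3 records, sum = 18 × 1.1 = 19.8
Step 3: Tier 3 (years > 8): 4 records, sum = 48 × 1.2 = 57.6
Step 4: Final sum = 4.0 + 19.8 + 57.6 = 81.4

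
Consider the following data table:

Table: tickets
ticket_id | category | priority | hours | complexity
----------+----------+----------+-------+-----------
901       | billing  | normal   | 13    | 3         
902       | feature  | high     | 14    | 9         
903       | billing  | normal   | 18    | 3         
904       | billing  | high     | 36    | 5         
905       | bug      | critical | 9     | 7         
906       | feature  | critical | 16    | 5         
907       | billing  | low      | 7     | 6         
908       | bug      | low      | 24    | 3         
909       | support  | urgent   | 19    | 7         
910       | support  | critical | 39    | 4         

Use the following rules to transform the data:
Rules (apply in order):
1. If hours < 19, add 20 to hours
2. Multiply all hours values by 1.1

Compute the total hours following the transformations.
346.5

Step 1: Apply Rule 1 - Add 20 to records with hours < 19
  - 6 records affected: 77 + (6 × 20) = 197
  - Unaffected records: 118
  - Sum after Rule 1: 315
Step 2: Apply Rule 2 - Multiply all by 1.1
  - 315 × 1.1 = 346.5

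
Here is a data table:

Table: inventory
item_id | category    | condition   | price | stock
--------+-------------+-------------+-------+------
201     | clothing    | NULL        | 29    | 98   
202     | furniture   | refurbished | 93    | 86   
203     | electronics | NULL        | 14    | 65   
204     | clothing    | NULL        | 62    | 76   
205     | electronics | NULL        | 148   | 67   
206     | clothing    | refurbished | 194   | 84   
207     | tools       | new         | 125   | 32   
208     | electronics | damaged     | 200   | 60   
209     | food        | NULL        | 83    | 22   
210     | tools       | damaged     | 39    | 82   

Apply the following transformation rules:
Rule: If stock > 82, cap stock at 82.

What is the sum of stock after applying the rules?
650

Step 1: 3 records have stock > 82
Step 2: These records originally summed to 268
Step 3: After capping: 3 × 82 = 246
Step 4: Unaffected records sum: 404
Step 5: Final sum = 246 + 404 = 650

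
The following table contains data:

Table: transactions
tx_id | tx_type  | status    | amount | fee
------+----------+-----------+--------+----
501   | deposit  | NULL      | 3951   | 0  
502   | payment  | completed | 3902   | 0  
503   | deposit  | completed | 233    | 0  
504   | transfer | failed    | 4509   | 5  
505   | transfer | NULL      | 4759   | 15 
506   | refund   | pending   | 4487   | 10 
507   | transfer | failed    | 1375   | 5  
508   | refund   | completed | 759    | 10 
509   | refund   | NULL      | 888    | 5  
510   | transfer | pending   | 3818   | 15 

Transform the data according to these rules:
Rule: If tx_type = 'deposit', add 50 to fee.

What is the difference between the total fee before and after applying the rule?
100

Step 1: Original sum of fee = 65
Step 2: 2 records have tx_type = 'deposit'
Step 3: Each affected record changes by 50
Step 4: Total change = 2 × 50 = 100
Step 5: New sum = 65 + 100 = 165
Step 6: Difference = |165 - 65| = 100
        (Sum increased by 100)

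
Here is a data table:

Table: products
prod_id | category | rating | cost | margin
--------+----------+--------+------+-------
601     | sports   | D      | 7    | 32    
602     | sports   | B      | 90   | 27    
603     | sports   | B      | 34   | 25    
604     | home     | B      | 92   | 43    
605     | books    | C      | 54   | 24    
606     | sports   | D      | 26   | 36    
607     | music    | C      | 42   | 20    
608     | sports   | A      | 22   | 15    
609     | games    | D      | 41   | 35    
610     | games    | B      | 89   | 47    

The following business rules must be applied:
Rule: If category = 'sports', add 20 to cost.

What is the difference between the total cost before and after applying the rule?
100

Step 1: Original sum of cost = 497
Step 2: 5 records have category = 'sports'
Step 3: Each affected record changes by 20
Step 4: Total change = 5 × 20 = 100
Step 5: New sum = 497 + 100 = 597
Step 6: Difference = |597 - 497| = 100
        (Sum increased by 100)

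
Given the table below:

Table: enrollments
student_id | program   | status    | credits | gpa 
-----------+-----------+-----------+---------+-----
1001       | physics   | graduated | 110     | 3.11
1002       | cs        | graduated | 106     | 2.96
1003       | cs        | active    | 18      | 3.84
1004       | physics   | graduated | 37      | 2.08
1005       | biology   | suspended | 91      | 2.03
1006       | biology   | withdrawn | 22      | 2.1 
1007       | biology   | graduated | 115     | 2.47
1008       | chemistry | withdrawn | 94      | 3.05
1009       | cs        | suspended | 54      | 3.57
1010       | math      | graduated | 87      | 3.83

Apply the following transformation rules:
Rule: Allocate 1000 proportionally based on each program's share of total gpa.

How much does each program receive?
biology: 227.27, chemistry: 105.03, cs: 357.09, math: 131.89, physics: 178.72

Step 1: Calculate total gpa = 29.04
Step 2: Calculate each program's proportion:
  biology: 6.6/29.04 = 22.73% → 227.27
  chemistry: 3.05/29.04 = 10.50% → 105.03
  cs: 10.37/29.04 = 35.71% → 357.09
  math: 3.83/29.04 = 13.19% → 131.89
  physics: 5.19/29.04 = 17.87% → 178.72
Step 3: Verify: sum of allocations ≈ 1000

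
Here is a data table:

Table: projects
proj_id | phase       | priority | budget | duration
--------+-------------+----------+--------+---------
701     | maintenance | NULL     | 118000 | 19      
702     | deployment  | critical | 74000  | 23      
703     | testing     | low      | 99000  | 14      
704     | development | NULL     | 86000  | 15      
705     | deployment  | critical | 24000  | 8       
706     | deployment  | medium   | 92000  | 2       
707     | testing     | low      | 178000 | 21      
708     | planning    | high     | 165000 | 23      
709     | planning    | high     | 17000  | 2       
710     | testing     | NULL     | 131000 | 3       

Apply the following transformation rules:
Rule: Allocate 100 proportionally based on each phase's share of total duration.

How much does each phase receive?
deployment: 25.38, development: 11.54, maintenance: 14.62, planning: 19.23, testing: 29.23

Step 1: Calculate total duration = 130
Step 2: Calculate each phase's proportion:
  deployment: 33/130 = 25.38% → 25.38
  development: 15/130 = 11.54% → 11.54
  maintenance: 19/130 = 14.62% → 14.62
  planning: 25/130 = 19.23% → 19.23
  testing: 38/130 = 29.23% → 29.23
Step 3: Verify: sum of allocations ≈ 100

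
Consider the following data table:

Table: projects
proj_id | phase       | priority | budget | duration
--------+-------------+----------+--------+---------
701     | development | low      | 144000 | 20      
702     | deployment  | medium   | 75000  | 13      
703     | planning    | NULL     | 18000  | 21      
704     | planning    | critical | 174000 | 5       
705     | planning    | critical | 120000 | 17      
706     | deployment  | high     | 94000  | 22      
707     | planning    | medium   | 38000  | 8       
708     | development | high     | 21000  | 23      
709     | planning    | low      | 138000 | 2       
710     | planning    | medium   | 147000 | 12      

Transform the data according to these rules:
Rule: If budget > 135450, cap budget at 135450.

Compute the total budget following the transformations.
907800

Step 1: 4 records have budget > 135450
Step 2: These records originally summed to 603000
Step 3: After capping: 4 × 135450 = 541800
Step 4: Unaffected records sum: 366000
Step 5: Final sum = 541800 + 366000 = 907800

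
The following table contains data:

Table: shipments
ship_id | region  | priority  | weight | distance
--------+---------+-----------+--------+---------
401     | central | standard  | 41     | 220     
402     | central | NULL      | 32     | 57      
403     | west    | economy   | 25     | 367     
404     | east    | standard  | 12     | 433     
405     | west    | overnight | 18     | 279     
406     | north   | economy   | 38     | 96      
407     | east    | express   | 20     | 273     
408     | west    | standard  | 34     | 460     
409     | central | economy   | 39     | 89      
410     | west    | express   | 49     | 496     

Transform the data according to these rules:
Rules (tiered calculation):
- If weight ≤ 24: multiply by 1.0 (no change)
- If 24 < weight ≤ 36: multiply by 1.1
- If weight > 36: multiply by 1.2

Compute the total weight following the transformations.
350.5

Step 1: Tier 1 (weight ≤ 24): 3 records, sum = 50 × 1.0 = 50.0
Step 2: Tier 2 (24 < weight ≤ 36): 3 records, sum = 91 × 1.1 = 100.1
Step 3: Tier 3 (weight > 36): 4 records, sum = 167 × 1.2 = 200.4
Step 4: Final sum = 50.0 + 100.1 + 200.4 = 350.5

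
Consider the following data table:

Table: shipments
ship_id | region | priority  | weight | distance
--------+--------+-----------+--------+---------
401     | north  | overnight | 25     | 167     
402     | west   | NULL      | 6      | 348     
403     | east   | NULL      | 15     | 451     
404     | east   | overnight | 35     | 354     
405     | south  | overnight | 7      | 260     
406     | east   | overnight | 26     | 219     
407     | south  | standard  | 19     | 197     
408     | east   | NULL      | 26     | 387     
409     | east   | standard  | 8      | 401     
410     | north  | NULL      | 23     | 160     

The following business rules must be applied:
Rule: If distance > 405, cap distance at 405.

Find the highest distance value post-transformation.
405

Step 1: Original maximum distance = 451
Step 2: Apply cap at 405
Step 3: 1 records had distance > 405 and were capped
Step 4: Maximum after transformation = 405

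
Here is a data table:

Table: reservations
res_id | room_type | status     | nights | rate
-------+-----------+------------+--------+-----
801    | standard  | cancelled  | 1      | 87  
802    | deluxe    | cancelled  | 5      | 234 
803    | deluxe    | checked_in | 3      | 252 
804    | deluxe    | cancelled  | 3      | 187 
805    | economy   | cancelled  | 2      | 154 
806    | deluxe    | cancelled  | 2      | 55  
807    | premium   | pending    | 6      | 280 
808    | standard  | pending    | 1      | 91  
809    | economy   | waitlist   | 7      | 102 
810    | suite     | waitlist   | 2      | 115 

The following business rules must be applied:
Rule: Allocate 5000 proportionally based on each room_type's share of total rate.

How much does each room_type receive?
deluxe: 2337.83, economy: 822.09, premium: 899.17, standard: 571.61, suite: 369.3

Step 1: Calculate total rate = 1557
Step 2: Calculate each room_type's proportion:
  deluxe: 728/1557 = 46.76% → 2337.83
  economy: 256/1557 = 16.44% → 822.09
  premium: 280/1557 = 17.98% → 899.17
  standard: 178/1557 = 11.43% → 571.61
  suite: 115/1557 = 7.39% → 369.3
Step 3: Verify: sum of allocations ≈ 5000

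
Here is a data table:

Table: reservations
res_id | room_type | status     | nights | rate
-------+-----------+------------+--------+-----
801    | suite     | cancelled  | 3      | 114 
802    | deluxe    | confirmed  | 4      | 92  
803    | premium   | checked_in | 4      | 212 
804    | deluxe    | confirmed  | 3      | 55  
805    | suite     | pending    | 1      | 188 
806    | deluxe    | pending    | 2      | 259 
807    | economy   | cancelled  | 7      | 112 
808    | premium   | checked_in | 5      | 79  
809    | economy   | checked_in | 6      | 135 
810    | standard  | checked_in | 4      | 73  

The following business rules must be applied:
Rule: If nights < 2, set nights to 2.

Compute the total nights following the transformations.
40

Step 1: 1 records have nights < 2
Step 2: These records originally summed to 1
Step 3: After setting to minimum: 1 × 2 = 2
Step 4: Unaffected records sum: 38
Step 5: Final sum = 2 + 38 = 40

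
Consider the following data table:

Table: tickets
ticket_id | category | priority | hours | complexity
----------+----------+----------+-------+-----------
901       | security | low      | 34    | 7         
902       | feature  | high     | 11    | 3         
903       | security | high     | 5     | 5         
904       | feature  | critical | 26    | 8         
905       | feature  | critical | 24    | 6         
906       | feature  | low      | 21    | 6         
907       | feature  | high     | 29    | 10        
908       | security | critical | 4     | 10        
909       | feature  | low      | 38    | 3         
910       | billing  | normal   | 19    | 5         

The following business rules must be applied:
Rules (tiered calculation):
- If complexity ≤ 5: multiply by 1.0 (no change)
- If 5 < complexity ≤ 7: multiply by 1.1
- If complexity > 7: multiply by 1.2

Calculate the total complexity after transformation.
70.5

Step 1: Tier 1 (complexity ≤ 5): 4 records, sum = 16 × 1.0 = 16.0
Step 2: Tier 2 (5 < complexity ≤ 7): 3 records, sum = 19 × 1.1 = 20.9
Step 3: Tier 3 (complexity > 7): 3 records, sum = 28 × 1.2 = 33.6
Step 4: Final sum = 16.0 + 20.9 + 33.6 = 70.5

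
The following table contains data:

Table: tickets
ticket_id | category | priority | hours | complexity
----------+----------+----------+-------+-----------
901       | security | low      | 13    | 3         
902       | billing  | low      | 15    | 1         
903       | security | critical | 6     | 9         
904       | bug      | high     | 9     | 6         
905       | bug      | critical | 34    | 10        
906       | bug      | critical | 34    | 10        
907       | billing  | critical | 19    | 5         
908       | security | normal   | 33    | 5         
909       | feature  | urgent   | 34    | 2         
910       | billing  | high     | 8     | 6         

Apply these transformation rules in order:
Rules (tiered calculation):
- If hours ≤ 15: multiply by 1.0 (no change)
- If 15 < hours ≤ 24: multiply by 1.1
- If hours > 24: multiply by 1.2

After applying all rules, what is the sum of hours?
233.9

Step 1: Tier 1 (hours ≤ 15): 5 records, sum = 51 × 1.0 = 51.0
Step 2: Tier 2 (15 < hours ≤ 24): 1 records, sum = 19 × 1.1 = 20.9
Step 3: Tier 3 (hours > 24): 4 records, sum = 135 × 1.2 = 162.0
Step 4: Final sum = 51.0 + 20.9 + 162.0 = 233.9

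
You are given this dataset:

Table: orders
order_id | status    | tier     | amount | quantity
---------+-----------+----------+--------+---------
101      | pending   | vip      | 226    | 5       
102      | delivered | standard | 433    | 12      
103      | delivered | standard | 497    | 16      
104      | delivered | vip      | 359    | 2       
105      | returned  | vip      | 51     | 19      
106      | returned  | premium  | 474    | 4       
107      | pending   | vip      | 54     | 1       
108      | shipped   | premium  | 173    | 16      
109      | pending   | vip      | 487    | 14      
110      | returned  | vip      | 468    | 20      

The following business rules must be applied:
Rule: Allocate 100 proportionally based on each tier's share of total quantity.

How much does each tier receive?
premium: 18.35, standard: 25.69, vip: 55.96

Step 1: Calculate total quantity = 109
Step 2: Calculate each tier's proportion:
  premium: 20/109 = 18.35% → 18.35
  standard: 28/109 = 25.69% → 25.69
  vip: 61/109 = 55.96% → 55.96
Step 3: Verify: sum of allocations ≈ 100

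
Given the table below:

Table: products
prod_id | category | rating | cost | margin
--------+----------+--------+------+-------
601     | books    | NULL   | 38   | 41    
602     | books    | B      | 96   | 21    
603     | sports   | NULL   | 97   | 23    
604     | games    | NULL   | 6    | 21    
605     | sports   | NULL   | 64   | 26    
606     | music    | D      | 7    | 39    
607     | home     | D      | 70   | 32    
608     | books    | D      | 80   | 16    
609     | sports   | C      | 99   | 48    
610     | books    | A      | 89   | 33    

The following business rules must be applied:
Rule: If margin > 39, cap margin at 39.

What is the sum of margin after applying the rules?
289

Step 1: 2 records have margin > 39
Step 2: These records originally summed to 89
Step 3: After capping: 2 × 39 = 78
Step 4: Unaffected records sum: 211
Step 5: Final sum = 78 + 211 = 289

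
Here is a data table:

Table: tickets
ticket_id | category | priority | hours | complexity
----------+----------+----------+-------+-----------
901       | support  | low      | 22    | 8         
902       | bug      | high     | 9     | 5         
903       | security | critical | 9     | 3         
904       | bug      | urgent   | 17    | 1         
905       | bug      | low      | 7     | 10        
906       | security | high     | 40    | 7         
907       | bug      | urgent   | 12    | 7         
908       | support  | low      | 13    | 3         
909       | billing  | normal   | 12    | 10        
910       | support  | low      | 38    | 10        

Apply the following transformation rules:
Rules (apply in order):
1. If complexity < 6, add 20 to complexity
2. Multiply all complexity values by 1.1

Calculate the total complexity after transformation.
158.4

Step 1: Apply Rule 1 - Add 20 to records with complexity < 6
  - 4 records affected: 12 + (4 × 20) = 92
  - Unaffected records: 52
  - Sum after Rule 1: 144
Step 2: Apply Rule 2 - Multiply all by 1.1
  - 144 × 1.1 = 158.4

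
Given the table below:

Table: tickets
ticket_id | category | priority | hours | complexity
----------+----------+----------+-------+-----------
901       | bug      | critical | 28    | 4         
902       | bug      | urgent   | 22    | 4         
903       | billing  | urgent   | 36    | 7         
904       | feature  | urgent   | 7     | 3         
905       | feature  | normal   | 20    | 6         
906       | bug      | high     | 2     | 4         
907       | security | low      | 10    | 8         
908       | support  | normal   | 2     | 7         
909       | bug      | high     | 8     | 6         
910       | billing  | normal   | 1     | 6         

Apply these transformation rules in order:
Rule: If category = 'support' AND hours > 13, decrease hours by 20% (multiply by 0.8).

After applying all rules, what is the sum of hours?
136

Step 1: Find records where category = 'support' AND hours > 13
Step 2: 0 records match, summing to 0
Step 3: After multiplier: 0 × 0.8 = 0.0
Step 4: Unaffected records sum: 136
Step 5: Final sum = 0.0 + 136 = 136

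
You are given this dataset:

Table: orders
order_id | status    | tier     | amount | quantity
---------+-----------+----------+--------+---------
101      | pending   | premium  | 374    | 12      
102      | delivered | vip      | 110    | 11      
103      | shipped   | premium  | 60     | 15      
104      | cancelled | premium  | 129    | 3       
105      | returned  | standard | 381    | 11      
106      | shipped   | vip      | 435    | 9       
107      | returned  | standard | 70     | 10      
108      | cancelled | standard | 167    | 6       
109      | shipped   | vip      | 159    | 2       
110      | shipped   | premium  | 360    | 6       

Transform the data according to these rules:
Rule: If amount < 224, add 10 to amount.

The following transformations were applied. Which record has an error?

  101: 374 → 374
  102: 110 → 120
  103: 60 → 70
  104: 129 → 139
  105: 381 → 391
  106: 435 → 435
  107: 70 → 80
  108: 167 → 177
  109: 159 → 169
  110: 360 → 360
Record 105 has an error. The correct transformed value should be 381, not 391.

Step 1: Check each record against the rule
Step 2: Record 105 has amount = 381
Step 3: Since 381 >= 224, the bonus should not have been applied
Step 4: Correct value = 381, but claimed value = 391
Conclusion: Record 105 has the error.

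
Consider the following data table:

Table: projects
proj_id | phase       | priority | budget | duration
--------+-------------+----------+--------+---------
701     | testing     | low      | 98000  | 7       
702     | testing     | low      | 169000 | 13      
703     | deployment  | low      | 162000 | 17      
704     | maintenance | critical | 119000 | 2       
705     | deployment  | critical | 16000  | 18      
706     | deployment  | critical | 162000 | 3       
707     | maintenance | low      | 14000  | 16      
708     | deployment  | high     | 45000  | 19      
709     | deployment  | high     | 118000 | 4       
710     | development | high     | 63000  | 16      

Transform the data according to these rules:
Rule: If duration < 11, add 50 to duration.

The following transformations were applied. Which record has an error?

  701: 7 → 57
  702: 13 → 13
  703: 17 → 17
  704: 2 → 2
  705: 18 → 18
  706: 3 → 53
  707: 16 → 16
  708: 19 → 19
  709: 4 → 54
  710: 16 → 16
Record 704 has an error. The correct transformed value should be 52, not 2.

Step 1: Check each record against the rule
Step 2: Record 704 has duration = 2
Step 3: Since 2 < 11, the bonus should have been applied
Step 4: Correct value = 52, but claimed value = 2
Conclusion: Record 704 has the error.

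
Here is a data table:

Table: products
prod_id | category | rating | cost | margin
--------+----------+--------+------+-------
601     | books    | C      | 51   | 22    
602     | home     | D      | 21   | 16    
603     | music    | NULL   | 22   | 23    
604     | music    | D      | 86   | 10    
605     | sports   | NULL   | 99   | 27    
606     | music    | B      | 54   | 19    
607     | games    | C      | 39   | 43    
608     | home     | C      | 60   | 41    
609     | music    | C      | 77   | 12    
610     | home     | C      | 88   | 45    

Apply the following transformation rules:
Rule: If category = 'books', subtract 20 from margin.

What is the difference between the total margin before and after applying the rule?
20

Step 1: Original sum of margin = 258
Step 2: 1 records have category = 'books'
Step 3: Each affected record changes by -20
Step 4: Total change = 1 × -20 = -20
Step 5: New sum = 258 + -20 = 238
Step 6: Difference = |238 - 258| = 20
        (Sum decreased by 20)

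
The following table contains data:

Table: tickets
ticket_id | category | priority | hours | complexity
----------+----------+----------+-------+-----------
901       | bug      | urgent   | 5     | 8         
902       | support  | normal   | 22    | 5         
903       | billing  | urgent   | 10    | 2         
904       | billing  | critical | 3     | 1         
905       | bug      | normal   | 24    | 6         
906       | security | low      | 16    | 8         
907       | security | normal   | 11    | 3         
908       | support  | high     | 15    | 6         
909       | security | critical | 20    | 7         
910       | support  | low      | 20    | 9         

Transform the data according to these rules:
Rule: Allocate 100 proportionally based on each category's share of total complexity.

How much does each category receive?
billing: 5.45, bug: 25.45, security: 32.73, support: 36.36

Step 1: Calculate total complexity = 55
Step 2: Calculate each category's proportion:
  billing: 3/55 = 5.45% → 5.45
  bug: 14/55 = 25.45% → 25.45
  security: 18/55 = 32.73% → 32.73
  support: 20/55 = 36.36% → 36.36
Step 3: Verify: sum of allocations ≈ 100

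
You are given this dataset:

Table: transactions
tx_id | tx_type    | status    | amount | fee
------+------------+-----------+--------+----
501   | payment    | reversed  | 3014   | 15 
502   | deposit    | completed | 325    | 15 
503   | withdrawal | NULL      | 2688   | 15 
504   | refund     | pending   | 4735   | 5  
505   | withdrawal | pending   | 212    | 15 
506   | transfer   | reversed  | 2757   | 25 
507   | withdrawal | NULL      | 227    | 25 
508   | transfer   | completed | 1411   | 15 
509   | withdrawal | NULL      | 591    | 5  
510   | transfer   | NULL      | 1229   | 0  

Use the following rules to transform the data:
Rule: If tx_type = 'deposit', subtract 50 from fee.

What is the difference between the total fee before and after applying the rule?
50

Step 1: Original sum of fee = 135
Step 2: 1 records have tx_type = 'deposit'
Step 3: Each affected record changes by -50
Step 4: Total change = 1 × -50 = -50
Step 5: New sum = 135 + -50 = 85
Step 6: Difference = |85 - 135| = 50
        (Sum decreased by 50)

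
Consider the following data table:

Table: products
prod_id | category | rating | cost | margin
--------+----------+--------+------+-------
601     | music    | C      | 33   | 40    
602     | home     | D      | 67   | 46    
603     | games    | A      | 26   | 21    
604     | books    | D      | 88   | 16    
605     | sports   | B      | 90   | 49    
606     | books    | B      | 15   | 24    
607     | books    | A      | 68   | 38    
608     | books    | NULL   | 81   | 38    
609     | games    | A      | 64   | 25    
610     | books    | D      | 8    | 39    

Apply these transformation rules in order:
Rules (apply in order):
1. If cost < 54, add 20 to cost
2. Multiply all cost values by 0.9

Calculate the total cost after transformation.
558.0

Step 1: Apply Rule 1 - Add 20 to records with cost < 54
  - 4 records affected: 82 + (4 × 20) = 162
  - Unaffected records: 458
  - Sum after Rule 1: 620
Step 2: Apply Rule 2 - Multiply all by 0.9
  - 620 × 0.9 = 558.0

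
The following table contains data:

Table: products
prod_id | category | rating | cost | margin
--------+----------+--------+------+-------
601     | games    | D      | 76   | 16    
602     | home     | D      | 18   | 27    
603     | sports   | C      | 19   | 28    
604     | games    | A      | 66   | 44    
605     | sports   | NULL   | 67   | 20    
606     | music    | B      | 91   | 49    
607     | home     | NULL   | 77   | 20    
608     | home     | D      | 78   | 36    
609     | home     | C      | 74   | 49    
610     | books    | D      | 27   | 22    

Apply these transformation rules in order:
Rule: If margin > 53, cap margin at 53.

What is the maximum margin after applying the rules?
49

Step 1: Original maximum margin = 49
Step 2: Check cap of 53 against maximum
Step 3: No records exceed the cap (max 49 <= cap 53), so no capping applies
Step 4: Maximum after transformation = 49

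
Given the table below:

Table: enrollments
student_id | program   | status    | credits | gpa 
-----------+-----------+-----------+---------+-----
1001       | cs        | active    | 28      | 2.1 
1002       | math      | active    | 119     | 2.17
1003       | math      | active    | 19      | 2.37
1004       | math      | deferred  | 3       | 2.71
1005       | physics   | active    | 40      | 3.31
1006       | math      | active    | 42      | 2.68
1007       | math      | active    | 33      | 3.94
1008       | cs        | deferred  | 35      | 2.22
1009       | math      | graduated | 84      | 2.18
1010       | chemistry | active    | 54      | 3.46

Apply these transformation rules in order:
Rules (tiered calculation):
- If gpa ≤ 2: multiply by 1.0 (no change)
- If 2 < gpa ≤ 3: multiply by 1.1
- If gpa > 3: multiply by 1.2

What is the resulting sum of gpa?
30.93

Step 1: Tier 1 (gpa ≤ 2): 0 records, sum = 0 × 1.0 = 0.0
Step 2: Tier 2 (2 < gpa ≤ 3): 7 records, sum = 16.43 × 1.1 = 18.07
Step 3: Tier 3 (gpa > 3): 3 records, sum = 10.71 × 1.2 = 12.85
Step 4: Final sum = 0.0 + 18.07 + 12.85 = 30.93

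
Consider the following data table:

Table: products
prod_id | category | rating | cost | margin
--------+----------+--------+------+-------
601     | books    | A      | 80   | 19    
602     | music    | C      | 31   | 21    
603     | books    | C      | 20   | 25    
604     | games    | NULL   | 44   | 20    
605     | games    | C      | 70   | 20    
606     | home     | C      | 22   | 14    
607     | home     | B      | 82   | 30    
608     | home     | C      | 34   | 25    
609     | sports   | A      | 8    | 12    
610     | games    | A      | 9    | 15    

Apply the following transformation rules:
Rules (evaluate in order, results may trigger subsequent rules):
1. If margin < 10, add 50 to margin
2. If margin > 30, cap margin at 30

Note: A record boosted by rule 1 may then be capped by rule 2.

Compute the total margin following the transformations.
201

Step 1: Apply rule 1 to records with margin < 10
  - 0 records get bonus of 50
  - Of these, 0 records then exceed 30 and get capped
Step 2: Apply rule 2 to records with margin > 30
  - 0 records (original) are capped
Step 3: Calculate final sum = 201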